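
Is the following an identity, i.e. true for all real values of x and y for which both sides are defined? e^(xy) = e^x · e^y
No, this is NOT an identity.

Claim: e^(xy) = e^x · e^y.
Test a specific point where both sides are defined: x = 1/2, y = 5.
LHS = e^(xy) ≈ 12.1825
RHS = e^x · e^y ≈ 244.6919
Since 12.1825 ≠ 244.6919, the equation fails at this point, so it cannot hold for all real values of x and y for which both sides are defined.
e^x · e^y = e^(x+y), not e^(xy).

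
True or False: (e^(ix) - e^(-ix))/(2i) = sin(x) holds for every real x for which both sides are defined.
True.

Claim: (e^(ix) - e^(-ix))/(2i) = sin(x).
Reasoning: By Euler's formula e^(ix) = cos(x) + i·sin(x) and e^(-ix) = cos(x) - i·sin(x). Subtracting cancels the cosine terms: e^(ix) - e^(-ix) = 2i·sin(x); divide by 2i.
So the two sides agree for every real x for which both sides are defined.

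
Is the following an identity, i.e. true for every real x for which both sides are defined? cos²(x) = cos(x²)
No, this is NOT an identity.

Claim: cos²(x) = cos(x²).
Test a specific point where both sides are defined: x = π/2.
LHS = cos²(x) ≈ 0.0000
RHS = cos(x²) ≈ -0.7812
Since 0.0000 ≠ -0.7812, the equation fails at this point, so it cannot hold for every real x for which both sides are defined.
cos²(x) means (cos x)², squaring the output; cos(x²) squares the input. These are different functions.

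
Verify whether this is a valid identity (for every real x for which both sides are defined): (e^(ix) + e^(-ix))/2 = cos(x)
Yes, this is an identity.

Claim: (e^(ix) + e^(-ix))/2 = cos(x).
Reasoning: By Euler's formula e^(ix) = cos(x) + i·sin(x) and e^(-ix) = cos(x) - i·sin(x). Adding cancels the sine terms: e^(ix) + e^(-ix) = 2cos(x); divide by 2.
So the two sides agree for every real x for which both sides are defined.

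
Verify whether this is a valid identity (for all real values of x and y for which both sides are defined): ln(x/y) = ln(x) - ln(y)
Yes, this is an identity.

Claim: ln(x/y) = ln(x) - ln(y).
Reasoning: Both sides are simultaneously defined only when x, y > 0. Write x = e^p, y = e^q. Then x/y = e^(p-q), so ln(x/y) = p - q = ln(x) - ln(y).
So the two sides agree for all real values of x and y for which both sides are defined.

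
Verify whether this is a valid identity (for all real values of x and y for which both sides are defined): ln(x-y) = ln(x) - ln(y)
Claim: ln(x-y) = ln(x) - ln(y).
Test a specific point where both sides are defined: x = 3/2, y = 1.
LHS = ln(x-y) ≈ -0.6931
RHS = ln(x) - ln(y) ≈ 0.4055
Since -0.6931 ≠ 0.4055, the equation fails at this point, so it cannot hold for all real values of x and y for which both sides are defined.
ln(x) - ln(y) = ln(x/y), not ln(x-y).

Conclusion: No, this is NOT an identity.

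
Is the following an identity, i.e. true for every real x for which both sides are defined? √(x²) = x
No, this is NOT an identity.

Claim: √(x²) = x.
Test a specific point where both sides are defined: x = -2.
LHS = √(x²) ≈ 2.0000
RHS = x ≈ -2.0000
Since 2.0000 ≠ -2.0000, the equation fails at this point, so it cannot hold for every real x for which both sides are defined.
√(x²) = |x|, which differs from x whenever x < 0 (both sides are defined for every real x).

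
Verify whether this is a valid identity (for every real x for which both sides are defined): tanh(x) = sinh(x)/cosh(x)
Claim: tanh(x) = sinh(x)/cosh(x).
Reasoning: tanh(x) is defined as sinh(x)/cosh(x) = (e^x - e^-x)/(e^x + e^-x); cosh(x) ≥ 1 is never zero, so this holds for every real x.
So the two sides agree for every real x for which both sides are defined.

Conclusion: Yes, this is an identity.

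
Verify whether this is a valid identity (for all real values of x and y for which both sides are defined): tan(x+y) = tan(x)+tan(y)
No, this is NOT an identity.

Claim: tan(x+y) = tan(x)+tan(y).
Test a specific point where both sides are defined: x = π/6, y = π/4.
LHS = tan(x+y) ≈ 3.7321
RHS = tan(x)+tan(y) ≈ 1.5774
Since 3.7321 ≠ 1.5774, the equation fails at this point, so it cannot hold for all real values of x and y for which both sides are defined.
The correct formula is tan(x+y) = (tan(x) + tan(y))/(1 - tan(x)tan(y)).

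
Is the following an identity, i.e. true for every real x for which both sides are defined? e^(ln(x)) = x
Claim: e^(ln(x)) = x.
Reasoning: For x > 0, ln(x) is by definition the exponent p such that e^p = x. Raising e to that exponent therefore returns x: e^(ln x) = x.
So the two sides agree for every real x for which both sides are defined.

Conclusion: Yes, this is an identity.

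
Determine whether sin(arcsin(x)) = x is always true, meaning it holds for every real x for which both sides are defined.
Yes, this is an identity.

Claim: sin(arcsin(x)) = x.
Reasoning: For -1 ≤ x ≤ 1 (where arcsin is defined), arcsin(x) is by definition an angle whose sine equals x. Taking the sine of that angle returns x. (Note the other order, arcsin(sin x) = x, is NOT an identity.)
So the two sides agree for every real x for which both sides are defined.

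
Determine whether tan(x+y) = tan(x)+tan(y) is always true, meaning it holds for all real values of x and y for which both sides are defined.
No, this is NOT an identity.

Claim: tan(x+y) = tan(x)+tan(y).
Test a specific point where both sides are defined: x = -π/3, y = 2π/3.
LHS = tan(x+y) ≈ 1.7321
RHS = tan(x)+tan(y) ≈ -3.4641
Since 1.7321 ≠ -3.4641, the equation fails at this point, so it cannot hold for all real values of x and y for which both sides are defined.
The correct formula is tan(x+y) = (tan(x) + tan(y))/(1 - tan(x)tan(y)).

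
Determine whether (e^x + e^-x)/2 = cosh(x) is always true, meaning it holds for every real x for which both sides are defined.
Claim: (e^x + e^-x)/2 = cosh(x).
Reasoning: This is exactly the definition of the hyperbolic cosine: cosh(x) := (e^x + e^-x)/2.
So the two sides agree for every real x for which both sides are defined.

Conclusion: Yes, this is an identity.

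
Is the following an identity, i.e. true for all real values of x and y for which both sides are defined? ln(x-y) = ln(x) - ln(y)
Claim: ln(x-y) = ln(x) - ln(y).
Test a specific point where both sides are defined: x = 2, y = 3/2.
LHS = ln(x-y) ≈ -0.6931
RHS = ln(x) - ln(y) ≈ 0.2877
Since -0.6931 ≠ 0.2877, the equation fails at this point, so it cannot hold for all real values of x and y for which both sides are defined.
ln(x) - ln(y) = ln(x/y), not ln(x-y).

Conclusion: No, this is NOT an identity.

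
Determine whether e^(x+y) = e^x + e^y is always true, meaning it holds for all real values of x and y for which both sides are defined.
Claim: e^(x+y) = e^x + e^y.
Test a specific point where both sides are defined: x = 5, y = 1.
LHS = e^(x+y) ≈ 403.4288
RHS = e^x + e^y ≈ 151.1314
Since 403.4288 ≠ 151.1314, the equation fails at this point, so it cannot hold for all real values of x and y for which both sides are defined.
The correct rule is e^(x+y) = e^x · e^y (a product, not a sum).

Conclusion: No, this is NOT an identity.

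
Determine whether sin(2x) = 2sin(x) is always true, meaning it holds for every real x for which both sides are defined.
No, this is NOT an identity.

Claim: sin(2x) = 2sin(x).
Test a specific point where both sides are defined: x = -π/3.
LHS = sin(2x) ≈ -0.8660
RHS = 2sin(x) ≈ -1.7321
Since -0.8660 ≠ -1.7321, the equation fails at this point, so it cannot hold for every real x for which both sides are defined.
The correct double-angle formula is sin(2x) = 2sin(x)cos(x).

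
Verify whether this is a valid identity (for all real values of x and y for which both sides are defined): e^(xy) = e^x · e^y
Claim: e^(xy) = e^x · e^y.
Test a specific point where both sides are defined: x = 3/2, y = 1.
LHS = e^(xy) ≈ 4.4817
RHS = e^x · e^y ≈ 12.1825
Since 4.4817 ≠ 12.1825, the equation fails at this point, so it cannot hold for all real values of x and y for which both sides are defined.
e^x · e^y = e^(x+y), not e^(xy).

Conclusion: No, this is NOT an identity.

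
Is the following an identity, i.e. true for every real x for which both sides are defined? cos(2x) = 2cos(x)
No, this is NOT an identity.

Claim: cos(2x) = 2cos(x).
Test a specific point where both sides are defined: x = -π/4.
LHS = cos(2x) ≈ 0.0000
RHS = 2cos(x) ≈ 1.4142
Since 0.0000 ≠ 1.4142, the equation fails at this point, so it cannot hold for every real x for which both sides are defined.
The correct double-angle formula is cos(2x) = cos²x - sin²x.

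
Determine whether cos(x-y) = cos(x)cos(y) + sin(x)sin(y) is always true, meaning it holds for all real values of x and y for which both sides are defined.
Yes, this is an identity.

Claim: cos(x-y) = cos(x)cos(y) + sin(x)sin(y).
Reasoning: Replace y by -y in cos(x+y) = cos(x)cos(y) - sin(x)sin(y) and use cos(-y) = cos(y), sin(-y) = -sin(y): cos(x-y) = cos(x)cos(y) + sin(x)sin(y).
So the two sides agree for all real values of x and y for which both sides are defined.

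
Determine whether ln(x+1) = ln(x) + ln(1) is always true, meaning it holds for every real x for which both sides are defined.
Claim: ln(x+1) = ln(x) + ln(1).
Test a specific point where both sides are defined: x = 3/2.
LHS = ln(x+1) ≈ 0.9163
RHS = ln(x) + ln(1) ≈ 0.4055
Since 0.9163 ≠ 0.4055, the equation fails at this point, so it cannot hold for every real x for which both sides are defined.
ln(1) = 0, so the right side is just ln(x), which differs from ln(x+1).

Conclusion: No, this is NOT an identity.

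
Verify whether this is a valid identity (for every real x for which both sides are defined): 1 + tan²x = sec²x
Claim: 1 + tan²x = sec²x.
Reasoning: Start from sin²x + cos²x = 1 and divide every term by cos²x (allowed wherever tan x and sec x are defined): tan²x + 1 = 1/cos²x = sec²x.
So the two sides agree for every real x for which both sides are defined.

Conclusion: Yes, this is an identity.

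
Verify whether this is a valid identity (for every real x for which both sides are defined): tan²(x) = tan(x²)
Claim: tan²(x) = tan(x²).
Test a specific point where both sides are defined: x = 3π/4.
LHS = tan²(x) ≈ 1.0000
RHS = tan(x²) ≈ -0.8977
Since 1.0000 ≠ -0.8977, the equation fails at this point, so it cannot hold for every real x for which both sides are defined.
tan²(x) means (tan x)², squaring the output; tan(x²) squares the input. These are different functions.

Conclusion: No, this is NOT an identity.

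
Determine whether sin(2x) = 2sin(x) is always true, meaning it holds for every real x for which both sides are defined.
No, this is NOT an identity.

Claim: sin(2x) = 2sin(x).
Test a specific point where both sides are defined: x = -π/4.
LHS = sin(2x) ≈ -1.0000
RHS = 2sin(x) ≈ -1.4142
Since -1.0000 ≠ -1.4142, the equation fails at this point, so it cannot hold for every real x for which both sides are defined.
The correct double-angle formula is sin(2x) = 2sin(x)cos(x).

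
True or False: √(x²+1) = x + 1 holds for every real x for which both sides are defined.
Claim: √(x²+1) = x + 1.
Test a specific point where both sides are defined: x = 1/2.
LHS = √(x²+1) ≈ 1.1180
RHS = x + 1 ≈ 1.5000
Since 1.1180 ≠ 1.5000, the equation fails at this point, so it cannot hold for every real x for which both sides are defined.
(x+1)² = x² + 2x + 1 ≠ x² + 1 unless x = 0.

Conclusion: False.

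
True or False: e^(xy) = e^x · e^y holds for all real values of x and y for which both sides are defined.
False.

Claim: e^(xy) = e^x · e^y.
Test a specific point where both sides are defined: x = 3, y = -3.
LHS = e^(xy) ≈ 0.0001
RHS = e^x · e^y ≈ 1.0000
Since 0.0001 ≠ 1.0000, the equation fails at this point, so it cannot hold for all real values of x and y for which both sides are defined.
e^x · e^y = e^(x+y), not e^(xy).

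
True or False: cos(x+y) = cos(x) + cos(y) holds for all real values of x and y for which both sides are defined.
Claim: cos(x+y) = cos(x) + cos(y).
Test a specific point where both sides are defined: x = π/4, y = π.
LHS = cos(x+y) ≈ -0.7071
RHS = cos(x) + cos(y) ≈ -0.2929
Since -0.7071 ≠ -0.2929, the equation fails at this point, so it cannot hold for all real values of x and y for which both sides are defined.
The correct expansion is cos(x+y) = cos(x)cos(y) - sin(x)sin(y); cosine is not additive.

Conclusion: False.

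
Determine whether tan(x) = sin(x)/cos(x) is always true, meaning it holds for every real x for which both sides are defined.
Claim: tan(x) = sin(x)/cos(x).
Reasoning: For an angle x whose terminal point on the unit circle is (cos x, sin x), tan(x) is defined as the ratio (second coordinate)/(first coordinate) = sin(x)/cos(x), wherever cos(x) ≠ 0.
So the two sides agree for every real x for which both sides are defined.

Conclusion: Yes, this is an identity.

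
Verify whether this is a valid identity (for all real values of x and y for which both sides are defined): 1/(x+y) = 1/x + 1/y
No, this is NOT an identity.

Claim: 1/(x+y) = 1/x + 1/y.
Test a specific point where both sides are defined: x = -3, y = -3.
LHS = 1/(x+y) ≈ -0.1667
RHS = 1/x + 1/y ≈ -0.6667
Since -0.1667 ≠ -0.6667, the equation fails at this point, so it cannot hold for all real values of x and y for which both sides are defined.
1/x + 1/y = (x+y)/(xy), which is not 1/(x+y).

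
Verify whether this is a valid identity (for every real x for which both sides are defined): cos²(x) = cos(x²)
No, this is NOT an identity.

Claim: cos²(x) = cos(x²).
Test a specific point where both sides are defined: x = -π/4.
LHS = cos²(x) ≈ 0.5000
RHS = cos(x²) ≈ 0.8157
Since 0.5000 ≠ 0.8157, the equation fails at this point, so it cannot hold for every real x for which both sides are defined.
cos²(x) means (cos x)², squaring the output; cos(x²) squares the input. These are different functions.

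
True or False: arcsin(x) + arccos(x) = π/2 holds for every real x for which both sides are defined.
Claim: arcsin(x) + arccos(x) = π/2.
Reasoning: Both sides are defined for -1 ≤ x ≤ 1. Let θ = arcsin(x), so sin θ = x and θ ∈ [-π/2, π/2]. Then cos(π/2 - θ) = sin θ = x and π/2 - θ ∈ [0, π], which is exactly the range of arccos, so arccos(x) = π/2 - θ. Adding: arcsin(x) + arccos(x) = θ + (π/2 - θ) = π/2.
So the two sides agree for every real x for which both sides are defined.

Conclusion: True.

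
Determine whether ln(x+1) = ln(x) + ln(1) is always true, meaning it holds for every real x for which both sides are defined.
Claim: ln(x+1) = ln(x) + ln(1).
Test a specific point where both sides are defined: x = 5.
LHS = ln(x+1) ≈ 1.7918
RHS = ln(x) + ln(1) ≈ 1.6094
Since 1.7918 ≠ 1.6094, the equation fails at this point, so it cannot hold for every real x for which both sides are defined.
ln(1) = 0, so the right side is just ln(x), which differs from ln(x+1).

Conclusion: No, this is NOT an identity.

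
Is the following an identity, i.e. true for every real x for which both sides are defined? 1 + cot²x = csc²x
Claim: 1 + cot²x = csc²x.
Reasoning: Start from sin²x + cos²x = 1 and divide every term by sin²x (allowed wherever cot x and csc x are defined): 1 + cot²x = 1/sin²x = csc²x.
So the two sides agree for every real x for which both sides are defined.

Conclusion: Yes, this is an identity.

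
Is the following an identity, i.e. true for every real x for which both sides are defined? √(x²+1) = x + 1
No, this is NOT an identity.

Claim: √(x²+1) = x + 1.
Test a specific point where both sides are defined: x = 3/2.
LHS = √(x²+1) ≈ 1.8028
RHS = x + 1 ≈ 2.5000
Since 1.8028 ≠ 2.5000, the equation fails at this point, so it cannot hold for every real x for which both sides are defined.
(x+1)² = x² + 2x + 1 ≠ x² + 1 unless x = 0.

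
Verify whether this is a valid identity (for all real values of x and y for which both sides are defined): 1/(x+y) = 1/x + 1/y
Claim: 1/(x+y) = 1/x + 1/y.
Test a specific point where both sides are defined: x = 5, y = 4.
LHS = 1/(x+y) ≈ 0.1111
RHS = 1/x + 1/y ≈ 0.4500
Since 0.1111 ≠ 0.4500, the equation fails at this point, so it cannot hold for all real values of x and y for which both sides are defined.
1/x + 1/y = (x+y)/(xy), which is not 1/(x+y).

Conclusion: No, this is NOT an identity.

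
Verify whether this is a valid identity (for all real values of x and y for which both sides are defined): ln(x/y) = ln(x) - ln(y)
Yes, this is an identity.

Claim: ln(x/y) = ln(x) - ln(y).
Reasoning: Both sides are simultaneously defined only when x, y > 0. Write x = e^p, y = e^q. Then x/y = e^(p-q), so ln(x/y) = p - q = ln(x) - ln(y).
So the two sides agree for all real values of x and y for which both sides are defined.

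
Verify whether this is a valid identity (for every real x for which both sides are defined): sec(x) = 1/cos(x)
Yes, this is an identity.

Claim: sec(x) = 1/cos(x).
Reasoning: sec(x) is by definition the reciprocal of cos(x), wherever cos(x) ≠ 0.
So the two sides agree for every real x for which both sides are defined.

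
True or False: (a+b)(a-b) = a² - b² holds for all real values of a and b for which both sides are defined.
True.

Claim: (a+b)(a-b) = a² - b².
Reasoning: Expand: (a+b)(a-b) = a² - ab + ba - b² = a² - b² (the cross terms cancel).
So the two sides agree for all real values of a and b for which both sides are defined.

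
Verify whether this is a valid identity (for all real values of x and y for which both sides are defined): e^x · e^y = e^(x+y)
Yes, this is an identity.

Claim: e^x · e^y = e^(x+y).
Reasoning: This is the law of exponents for a common base: multiplying powers adds exponents. E.g. from the series, (Σ x^j/j!)(Σ y^k/k!) = Σ_m (Σ_{j+k=m} x^j y^k/(j!k!)) = Σ_m (x+y)^m/m! by the binomial theorem.
So the two sides agree for all real values of x and y for which both sides are defined.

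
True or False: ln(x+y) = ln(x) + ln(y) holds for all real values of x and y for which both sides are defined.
Claim: ln(x+y) = ln(x) + ln(y).
Test a specific point where both sides are defined: x = 2, y = 5.
LHS = ln(x+y) ≈ 1.9459
RHS = ln(x) + ln(y) ≈ 2.3026
Since 1.9459 ≠ 2.3026, the equation fails at this point, so it cannot hold for all real values of x and y for which both sides are defined.
ln(x) + ln(y) = ln(xy), not ln(x+y).

Conclusion: False.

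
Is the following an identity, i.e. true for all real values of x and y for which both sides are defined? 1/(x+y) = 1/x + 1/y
No, this is NOT an identity.

Claim: 1/(x+y) = 1/x + 1/y.
Test a specific point where both sides are defined: x = 5, y = 4.
LHS = 1/(x+y) ≈ 0.1111
RHS = 1/x + 1/y ≈ 0.4500
Since 0.1111 ≠ 0.4500, the equation fails at this point, so it cannot hold for all real values of x and y for which both sides are defined.
1/x + 1/y = (x+y)/(xy), which is not 1/(x+y).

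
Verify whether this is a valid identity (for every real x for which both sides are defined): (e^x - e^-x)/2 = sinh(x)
Yes, this is an identity.

Claim: (e^x - e^-x)/2 = sinh(x).
Reasoning: This is exactly the definition of the hyperbolic sine: sinh(x) := (e^x - e^-x)/2.
So the two sides agree for every real x for which both sides are defined.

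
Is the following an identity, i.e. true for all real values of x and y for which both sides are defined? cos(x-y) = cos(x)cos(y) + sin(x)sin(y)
Yes, this is an identity.

Claim: cos(x-y) = cos(x)cos(y) + sin(x)sin(y).
Reasoning: Replace y by -y in cos(x+y) = cos(x)cos(y) - sin(x)sin(y) and use cos(-y) = cos(y), sin(-y) = -sin(y): cos(x-y) = cos(x)cos(y) + sin(x)sin(y).
So the two sides agree for all real values of x and y for which both sides are defined.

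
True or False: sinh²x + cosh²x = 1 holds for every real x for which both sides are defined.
False.

Claim: sinh²x + cosh²x = 1.
Test a specific point where both sides are defined: x = -2.
LHS = sinh²x + cosh²x ≈ 27.3082
RHS = 1 ≈ 1.0000
Since 27.3082 ≠ 1.0000, the equation fails at this point, so it cannot hold for every real x for which both sides are defined.
The correct hyperbolic identity is cosh²x - sinh²x = 1 (a difference); the sum sinh²x + cosh²x equals cosh(2x).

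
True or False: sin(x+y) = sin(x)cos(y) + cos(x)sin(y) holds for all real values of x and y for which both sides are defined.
True.

Claim: sin(x+y) = sin(x)cos(y) + cos(x)sin(y).
Reasoning: By Euler's formula e^(i(x+y)) = e^(ix)·e^(iy) = (cos x + i·sin x)(cos y + i·sin y). The imaginary part of the left side is sin(x+y); the imaginary part of the product is sin(x)cos(y) + cos(x)sin(y).
So the two sides agree for all real values of x and y for which both sides are defined.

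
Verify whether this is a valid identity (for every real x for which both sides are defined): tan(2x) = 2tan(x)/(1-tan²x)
Claim: tan(2x) = 2tan(x)/(1-tan²x).
Reasoning: tan(2x) = sin(2x)/cos(2x) = 2sin(x)cos(x) / (cos²x - sin²x). Divide numerator and denominator by cos²x: 2tan(x) / (1 - tan²x).
So the two sides agree for every real x for which both sides are defined.

Conclusion: Yes, this is an identity.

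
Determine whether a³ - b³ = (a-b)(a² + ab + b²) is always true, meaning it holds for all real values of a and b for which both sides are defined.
Yes, this is an identity.

Claim: a³ - b³ = (a-b)(a² + ab + b²).
Reasoning: Expand the right side: (a-b)(a² + ab + b²) = a³ + a²b + ab² - a²b - ab² - b³ = a³ - b³ (the middle terms cancel in pairs).
So the two sides agree for all real values of a and b for which both sides are defined.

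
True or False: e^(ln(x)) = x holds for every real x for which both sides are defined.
Claim: e^(ln(x)) = x.
Reasoning: For x > 0, ln(x) is by definition the exponent p such that e^p = x. Raising e to that exponent therefore returns x: e^(ln x) = x.
So the two sides agree for every real x for which both sides are defined.

Conclusion: True.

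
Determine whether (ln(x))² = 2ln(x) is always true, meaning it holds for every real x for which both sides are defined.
No, this is NOT an identity.

Claim: (ln(x))² = 2ln(x).
Test a specific point where both sides are defined: x = 1/2.
LHS = (ln(x))² ≈ 0.4805
RHS = 2ln(x) ≈ -1.3863
Since 0.4805 ≠ -1.3863, the equation fails at this point, so it cannot hold for every real x for which both sides are defined.
2ln(x) equals ln(x²), which is not the same as (ln x)².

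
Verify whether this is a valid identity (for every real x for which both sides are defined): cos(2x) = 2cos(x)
Claim: cos(2x) = 2cos(x).
Test a specific point where both sides are defined: x = -π/4.
LHS = cos(2x) ≈ 0.0000
RHS = 2cos(x) ≈ 1.4142
Since 0.0000 ≠ 1.4142, the equation fails at this point, so it cannot hold for every real x for which both sides are defined.
The correct double-angle formula is cos(2x) = cos²x - sin²x.

Conclusion: No, this is NOT an identity.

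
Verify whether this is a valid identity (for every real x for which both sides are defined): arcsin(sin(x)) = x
No, this is NOT an identity.

Claim: arcsin(sin(x)) = x.
Test a specific point where both sides are defined: x = π.
LHS = arcsin(sin(x)) ≈ 0.0000
RHS = x ≈ 3.1416
Since 0.0000 ≠ 3.1416, the equation fails at this point, so it cannot hold for every real x for which both sides are defined.
arcsin only returns values in [-π/2, π/2], so arcsin(sin(x)) = x holds only for x in that interval, not for all real x.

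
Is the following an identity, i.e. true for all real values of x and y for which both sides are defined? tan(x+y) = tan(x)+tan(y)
No, this is NOT an identity.

Claim: tan(x+y) = tan(x)+tan(y).
Test a specific point where both sides are defined: x = π/3, y = π/3.
LHS = tan(x+y) ≈ -1.7321
RHS = tan(x)+tan(y) ≈ 3.4641
Since -1.7321 ≠ 3.4641, the equation fails at this point, so it cannot hold for all real values of x and y for which both sides are defined.
The correct formula is tan(x+y) = (tan(x) + tan(y))/(1 - tan(x)tan(y)).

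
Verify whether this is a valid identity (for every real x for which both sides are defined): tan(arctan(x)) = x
Yes, this is an identity.

Claim: tan(arctan(x)) = x.
Reasoning: For every real x, arctan(x) is by definition the angle in (-π/2, π/2) whose tangent equals x. Taking the tangent of that angle returns x.
So the two sides agree for every real x for which both sides are defined.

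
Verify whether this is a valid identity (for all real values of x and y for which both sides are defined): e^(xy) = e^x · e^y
Claim: e^(xy) = e^x · e^y.
Test a specific point where both sides are defined: x = 4, y = 1.
LHS = e^(xy) ≈ 54.5982
RHS = e^x · e^y ≈ 148.4132
Since 54.5982 ≠ 148.4132, the equation fails at this point, so it cannot hold for all real values of x and y for which both sides are defined.
e^x · e^y = e^(x+y), not e^(xy).

Conclusion: No, this is NOT an identity.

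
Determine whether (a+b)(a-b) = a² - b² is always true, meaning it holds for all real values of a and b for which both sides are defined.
Yes, this is an identity.

Claim: (a+b)(a-b) = a² - b².
Reasoning: Expand: (a+b)(a-b) = a² - ab + ba - b² = a² - b² (the cross terms cancel).
So the two sides agree for all real values of a and b for which both sides are defined.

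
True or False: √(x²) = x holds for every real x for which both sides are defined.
Claim: √(x²) = x.
Test a specific point where both sides are defined: x = -1.
LHS = √(x²) ≈ 1.0000
RHS = x ≈ -1.0000
Since 1.0000 ≠ -1.0000, the equation fails at this point, so it cannot hold for every real x for which both sides are defined.
√(x²) = |x|, which differs from x whenever x < 0 (both sides are defined for every real x).

Conclusion: False.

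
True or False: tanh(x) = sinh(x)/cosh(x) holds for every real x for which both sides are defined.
True.

Claim: tanh(x) = sinh(x)/cosh(x).
Reasoning: tanh(x) is defined as sinh(x)/cosh(x) = (e^x - e^-x)/(e^x + e^-x); cosh(x) ≥ 1 is never zero, so this holds for every real x.
So the two sides agree for every real x for which both sides are defined.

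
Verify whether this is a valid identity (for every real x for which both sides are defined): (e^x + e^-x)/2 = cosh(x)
Yes, this is an identity.

Claim: (e^x + e^-x)/2 = cosh(x).
Reasoning: This is exactly the definition of the hyperbolic cosine: cosh(x) := (e^x + e^-x)/2.
So the two sides agree for every real x for which both sides are defined.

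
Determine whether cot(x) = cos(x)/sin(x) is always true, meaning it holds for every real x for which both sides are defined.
Claim: cot(x) = cos(x)/sin(x).
Reasoning: cot(x) is defined as 1/tan(x) = 1/(sin(x)/cos(x)) = cos(x)/sin(x), wherever sin(x) ≠ 0.
So the two sides agree for every real x for which both sides are defined.

Conclusion: Yes, this is an identity.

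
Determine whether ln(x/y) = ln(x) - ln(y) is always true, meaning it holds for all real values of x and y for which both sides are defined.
Claim: ln(x/y) = ln(x) - ln(y).
Reasoning: Both sides are simultaneously defined only when x, y > 0. Write x = e^p, y = e^q. Then x/y = e^(p-q), so ln(x/y) = p - q = ln(x) - ln(y).
So the two sides agree for all real values of x and y for which both sides are defined.

Conclusion: Yes, this is an identity.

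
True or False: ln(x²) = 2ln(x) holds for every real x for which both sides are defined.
Claim: ln(x²) = 2ln(x).
Reasoning: The right side requires x > 0. For x > 0, x² = (e^(ln x))² = e^(2ln x), so ln(x²) = 2ln(x). (For x < 0 the right side is undefined, so those values are outside the claim.)
So the two sides agree for every real x for which both sides are defined.

Conclusion: True.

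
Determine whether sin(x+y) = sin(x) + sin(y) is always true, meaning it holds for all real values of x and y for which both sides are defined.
Claim: sin(x+y) = sin(x) + sin(y).
Test a specific point where both sides are defined: x = -π/2, y = π/4.
LHS = sin(x+y) ≈ -0.7071
RHS = sin(x) + sin(y) ≈ -0.2929
Since -0.7071 ≠ -0.2929, the equation fails at this point, so it cannot hold for all real values of x and y for which both sides are defined.
The correct expansion is sin(x+y) = sin(x)cos(y) + cos(x)sin(y); sine is not additive.

Conclusion: No, this is NOT an identity.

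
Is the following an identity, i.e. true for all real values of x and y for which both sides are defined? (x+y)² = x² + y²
Claim: (x+y)² = x² + y².
Test a specific point where both sides are defined: x = -2, y = 3/2.
LHS = (x+y)² ≈ 0.2500
RHS = x² + y² ≈ 6.2500
Since 0.2500 ≠ 6.2500, the equation fails at this point, so it cannot hold for all real values of x and y for which both sides are defined.
The correct expansion is (x+y)² = x² + 2xy + y²; the cross term 2xy is missing.

Conclusion: No, this is NOT an identity.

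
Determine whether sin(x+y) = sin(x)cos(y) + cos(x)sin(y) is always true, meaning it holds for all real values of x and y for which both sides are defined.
Claim: sin(x+y) = sin(x)cos(y) + cos(x)sin(y).
Reasoning: By Euler's formula e^(i(x+y)) = e^(ix)·e^(iy) = (cos x + i·sin x)(cos y + i·sin y). The imaginary part of the left side is sin(x+y); the imaginary part of the product is sin(x)cos(y) + cos(x)sin(y).
So the two sides agree for all real values of x and y for which both sides are defined.

Conclusion: Yes, this is an identity.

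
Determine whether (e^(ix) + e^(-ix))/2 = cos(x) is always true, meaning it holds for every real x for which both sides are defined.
Yes, this is an identity.

Claim: (e^(ix) + e^(-ix))/2 = cos(x).
Reasoning: By Euler's formula e^(ix) = cos(x) + i·sin(x) and e^(-ix) = cos(x) - i·sin(x). Adding cancels the sine terms: e^(ix) + e^(-ix) = 2cos(x); divide by 2.
So the two sides agree for every real x for which both sides are defined.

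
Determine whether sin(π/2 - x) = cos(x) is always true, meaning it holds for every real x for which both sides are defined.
Yes, this is an identity.

Claim: sin(π/2 - x) = cos(x).
Reasoning: Use sin(u - v) = sin(u)cos(v) - cos(u)sin(v) with u = π/2, v = x: sin(π/2)cos(x) - cos(π/2)sin(x) = 1·cos(x) - 0·sin(x) = cos(x).
So the two sides agree for every real x for which both sides are defined.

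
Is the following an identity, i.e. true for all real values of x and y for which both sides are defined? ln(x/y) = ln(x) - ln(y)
Yes, this is an identity.

Claim: ln(x/y) = ln(x) - ln(y).
Reasoning: Both sides are simultaneously defined only when x, y > 0. Write x = e^p, y = e^q. Then x/y = e^(p-q), so ln(x/y) = p - q = ln(x) - ln(y).
So the two sides agree for all real values of x and y for which both sides are defined.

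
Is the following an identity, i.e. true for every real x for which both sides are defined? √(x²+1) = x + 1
Claim: √(x²+1) = x + 1.
Test a specific point where both sides are defined: x = 4.
LHS = √(x²+1) ≈ 4.1231
RHS = x + 1 ≈ 5.0000
Since 4.1231 ≠ 5.0000, the equation fails at this point, so it cannot hold for every real x for which both sides are defined.
(x+1)² = x² + 2x + 1 ≠ x² + 1 unless x = 0.

Conclusion: No, this is NOT an identity.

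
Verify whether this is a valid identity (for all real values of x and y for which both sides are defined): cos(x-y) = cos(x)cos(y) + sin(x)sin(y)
Yes, this is an identity.

Claim: cos(x-y) = cos(x)cos(y) + sin(x)sin(y).
Reasoning: Replace y by -y in cos(x+y) = cos(x)cos(y) - sin(x)sin(y) and use cos(-y) = cos(y), sin(-y) = -sin(y): cos(x-y) = cos(x)cos(y) + sin(x)sin(y).
So the two sides agree for all real values of x and y for which both sides are defined.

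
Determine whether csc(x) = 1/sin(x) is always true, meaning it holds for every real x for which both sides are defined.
Yes, this is an identity.

Claim: csc(x) = 1/sin(x).
Reasoning: csc(x) is by definition the reciprocal of sin(x), wherever sin(x) ≠ 0.
So the two sides agree for every real x for which both sides are defined.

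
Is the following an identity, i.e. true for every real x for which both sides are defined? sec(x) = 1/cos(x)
Claim: sec(x) = 1/cos(x).
Reasoning: sec(x) is by definition the reciprocal of cos(x), wherever cos(x) ≠ 0.
So the two sides agree for every real x for which both sides are defined.

Conclusion: Yes, this is an identity.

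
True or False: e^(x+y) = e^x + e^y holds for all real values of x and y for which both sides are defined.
False.

Claim: e^(x+y) = e^x + e^y.
Test a specific point where both sides are defined: x = 1/2, y = 5.
LHS = e^(x+y) ≈ 244.6919
RHS = e^x + e^y ≈ 150.0619
Since 244.6919 ≠ 150.0619, the equation fails at this point, so it cannot hold for all real values of x and y for which both sides are defined.
The correct rule is e^(x+y) = e^x · e^y (a product, not a sum).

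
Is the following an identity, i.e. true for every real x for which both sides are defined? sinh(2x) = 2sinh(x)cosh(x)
Claim: sinh(2x) = 2sinh(x)cosh(x).
Reasoning: 2sinh(x)cosh(x) = 2 · (e^x - e^-x)/2 · (e^x + e^-x)/2 = (e^(2x) - e^(-2x))/2 = sinh(2x).
So the two sides agree for every real x for which both sides are defined.

Conclusion: Yes, this is an identity.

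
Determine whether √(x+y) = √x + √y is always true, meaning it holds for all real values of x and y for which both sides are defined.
Claim: √(x+y) = √x + √y.
Test a specific point where both sides are defined: x = 1/2, y = 5.
LHS = √(x+y) ≈ 2.3452
RHS = √x + √y ≈ 2.9432
Since 2.3452 ≠ 2.9432, the equation fails at this point, so it cannot hold for all real values of x and y for which both sides are defined.
Squaring the right side gives x + 2√(xy) + y, not x + y.

Conclusion: No, this is NOT an identity.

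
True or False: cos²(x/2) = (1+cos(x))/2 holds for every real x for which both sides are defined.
True.

Claim: cos²(x/2) = (1+cos(x))/2.
Reasoning: Use cos(2θ) = 2cos²θ - 1 with θ = x/2: cos(x) = 2cos²(x/2) - 1. Solving for cos²(x/2) gives (1 + cos(x))/2.
So the two sides agree for every real x for which both sides are defined.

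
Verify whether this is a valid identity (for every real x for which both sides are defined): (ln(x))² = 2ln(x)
Claim: (ln(x))² = 2ln(x).
Test a specific point where both sides are defined: x = 1/2.
LHS = (ln(x))² ≈ 0.4805
RHS = 2ln(x) ≈ -1.3863
Since 0.4805 ≠ -1.3863, the equation fails at this point, so it cannot hold for every real x for which both sides are defined.
2ln(x) equals ln(x²), which is not the same as (ln x)².

Conclusion: No, this is NOT an identity.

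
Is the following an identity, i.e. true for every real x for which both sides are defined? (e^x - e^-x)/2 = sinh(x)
Yes, this is an identity.

Claim: (e^x - e^-x)/2 = sinh(x).
Reasoning: This is exactly the definition of the hyperbolic sine: sinh(x) := (e^x - e^-x)/2.
So the two sides agree for every real x for which both sides are defined.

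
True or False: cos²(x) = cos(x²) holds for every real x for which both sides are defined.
False.

Claim: cos²(x) = cos(x²).
Test a specific point where both sides are defined: x = π/4.
LHS = cos²(x) ≈ 0.5000
RHS = cos(x²) ≈ 0.8157
Since 0.5000 ≠ 0.8157, the equation fails at this point, so it cannot hold for every real x for which both sides are defined.
cos²(x) means (cos x)², squaring the output; cos(x²) squares the input. These are different functions.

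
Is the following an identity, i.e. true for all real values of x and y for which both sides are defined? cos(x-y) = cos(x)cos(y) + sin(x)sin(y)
Claim: cos(x-y) = cos(x)cos(y) + sin(x)sin(y).
Reasoning: Replace y by -y in cos(x+y) = cos(x)cos(y) - sin(x)sin(y) and use cos(-y) = cos(y), sin(-y) = -sin(y): cos(x-y) = cos(x)cos(y) + sin(x)sin(y).
So the two sides agree for all real values of x and y for which both sides are defined.

Conclusion: Yes, this is an identity.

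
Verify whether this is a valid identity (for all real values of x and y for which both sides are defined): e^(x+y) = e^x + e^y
No, this is NOT an identity.

Claim: e^(x+y) = e^x + e^y.
Test a specific point where both sides are defined: x = 3/2, y = 1/2.
LHS = e^(x+y) ≈ 7.3891
RHS = e^x + e^y ≈ 6.1304
Since 7.3891 ≠ 6.1304, the equation fails at this point, so it cannot hold for all real values of x and y for which both sides are defined.
The correct rule is e^(x+y) = e^x · e^y (a product, not a sum).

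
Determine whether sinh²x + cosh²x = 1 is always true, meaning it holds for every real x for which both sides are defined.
No, this is NOT an identity.

Claim: sinh²x + cosh²x = 1.
Test a specific point where both sides are defined: x = 1/2.
LHS = sinh²x + cosh²x ≈ 1.5431
RHS = 1 ≈ 1.0000
Since 1.5431 ≠ 1.0000, the equation fails at this point, so it cannot hold for every real x for which both sides are defined.
The correct hyperbolic identity is cosh²x - sinh²x = 1 (a difference); the sum sinh²x + cosh²x equals cosh(2x).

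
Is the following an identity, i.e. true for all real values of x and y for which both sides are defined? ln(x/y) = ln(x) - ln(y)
Yes, this is an identity.

Claim: ln(x/y) = ln(x) - ln(y).
Reasoning: Both sides are simultaneously defined only when x, y > 0. Write x = e^p, y = e^q. Then x/y = e^(p-q), so ln(x/y) = p - q = ln(x) - ln(y).
So the two sides agree for all real values of x and y for which both sides are defined.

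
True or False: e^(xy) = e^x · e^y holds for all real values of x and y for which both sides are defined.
False.

Claim: e^(xy) = e^x · e^y.
Test a specific point where both sides are defined: x = 2, y = 3/2.
LHS = e^(xy) ≈ 20.0855
RHS = e^x · e^y ≈ 33.1155
Since 20.0855 ≠ 33.1155, the equation fails at this point, so it cannot hold for all real values of x and y for which both sides are defined.
e^x · e^y = e^(x+y), not e^(xy).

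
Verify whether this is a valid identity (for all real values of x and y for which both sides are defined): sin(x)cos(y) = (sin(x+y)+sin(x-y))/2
Yes, this is an identity.

Claim: sin(x)cos(y) = (sin(x+y)+sin(x-y))/2.
Reasoning: sin(x+y) = sin(x)cos(y) + cos(x)sin(y) and sin(x-y) = sin(x)cos(y) - cos(x)sin(y). Adding, sin(x+y) + sin(x-y) = 2sin(x)cos(y); divide by 2.
So the two sides agree for all real values of x and y for which both sides are defined.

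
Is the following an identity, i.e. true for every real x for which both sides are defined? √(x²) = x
Claim: √(x²) = x.
Test a specific point where both sides are defined: x = -2.
LHS = √(x²) ≈ 2.0000
RHS = x ≈ -2.0000
Since 2.0000 ≠ -2.0000, the equation fails at this point, so it cannot hold for every real x for which both sides are defined.
√(x²) = |x|, which differs from x whenever x < 0 (both sides are defined for every real x).

Conclusion: No, this is NOT an identity.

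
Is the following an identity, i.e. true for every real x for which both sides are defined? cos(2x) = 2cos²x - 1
Yes, this is an identity.

Claim: cos(2x) = 2cos²x - 1.
Reasoning: cos(2x) = cos²x - sin²x. Replace sin²x by 1 - cos²x: cos²x - (1 - cos²x) = 2cos²x - 1.
So the two sides agree for every real x for which both sides are defined.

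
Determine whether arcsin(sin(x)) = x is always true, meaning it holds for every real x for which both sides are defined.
Claim: arcsin(sin(x)) = x.
Test a specific point where both sides are defined: x = 3π/4.
LHS = arcsin(sin(x)) ≈ 0.7854
RHS = x ≈ 2.3562
Since 0.7854 ≠ 2.3562, the equation fails at this point, so it cannot hold for every real x for which both sides are defined.
arcsin only returns values in [-π/2, π/2], so arcsin(sin(x)) = x holds only for x in that interval, not for all real x.

Conclusion: No, this is NOT an identity.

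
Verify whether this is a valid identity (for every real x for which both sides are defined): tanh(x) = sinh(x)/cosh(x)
Yes, this is an identity.

Claim: tanh(x) = sinh(x)/cosh(x).
Reasoning: tanh(x) is defined as sinh(x)/cosh(x) = (e^x - e^-x)/(e^x + e^-x); cosh(x) ≥ 1 is never zero, so this holds for every real x.
So the two sides agree for every real x for which both sides are defined.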